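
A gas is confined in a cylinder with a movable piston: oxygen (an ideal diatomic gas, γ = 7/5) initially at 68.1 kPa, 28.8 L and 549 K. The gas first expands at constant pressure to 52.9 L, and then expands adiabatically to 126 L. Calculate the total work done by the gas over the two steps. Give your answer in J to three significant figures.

W_total ≈ 4280 J

Step 1 (isobaric): W = PΔV = (68.1 kPa)(52.9 − 28.8 L) = 1641 J.
After step 1: P = 68.1 kPa, V = 52.9 L, T = 1008 K.
Step 2 (adiabatic): W = (P₁V₁ − P₂V₂)/(γ−1) = (3602 − 2546)/0.4 = 2642 J.
W_total = 1641 + 2642 = 4283 J.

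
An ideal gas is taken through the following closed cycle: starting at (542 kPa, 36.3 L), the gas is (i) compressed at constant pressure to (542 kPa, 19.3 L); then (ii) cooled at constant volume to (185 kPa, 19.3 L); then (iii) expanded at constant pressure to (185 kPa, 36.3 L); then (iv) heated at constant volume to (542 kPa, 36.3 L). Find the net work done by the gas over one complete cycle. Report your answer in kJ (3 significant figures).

Constant-volume legs do no work.
W(i) = (542)(19.3 − 36.3) = -9214 J; W(iii) = (185)(36.3 − 19.3) = 3145 J.
W_net = -9214 + 3145 = -6069 J (the counter-clockwise enclosed area).

W_net ≈ -6.07 kJ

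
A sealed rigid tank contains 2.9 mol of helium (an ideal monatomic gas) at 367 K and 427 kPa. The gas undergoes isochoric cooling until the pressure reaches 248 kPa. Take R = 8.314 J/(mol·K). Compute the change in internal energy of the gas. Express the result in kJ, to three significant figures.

ΔU ≈ -5.56 kJ

Constant volume ⇒ W = 0, so Q = ΔU = nCᵥΔT with Cᵥ = 3R/2 = 12.47 J/(mol·K).
At constant V, T₂/T₁ = P₂/P₁ ⇒ ΔT = T₁(P₂/P₁ − 1) = 367·(248/427 − 1) = -153.8 K.
ΔU = (2.9)(12.47)(-153.8) = -5564 J.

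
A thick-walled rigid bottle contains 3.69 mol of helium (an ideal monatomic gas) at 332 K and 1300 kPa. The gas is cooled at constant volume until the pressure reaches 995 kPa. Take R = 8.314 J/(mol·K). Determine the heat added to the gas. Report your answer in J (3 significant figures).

Constant volume ⇒ W = 0, so Q = ΔU = nCᵥΔT with Cᵥ = 3R/2 = 12.47 J/(mol·K).
At constant V, T₂/T₁ = P₂/P₁ ⇒ ΔT = T₁(P₂/P₁ − 1) = 332·(995/1300 − 1) = -77.89 K.
ΔU = (3.69)(12.47)(-77.89) = -3584 J.

Q ≈ -3580 J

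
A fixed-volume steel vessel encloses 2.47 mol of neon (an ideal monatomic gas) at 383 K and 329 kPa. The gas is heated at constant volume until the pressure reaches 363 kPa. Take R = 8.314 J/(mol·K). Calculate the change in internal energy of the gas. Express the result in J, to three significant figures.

Constant volume ⇒ W = 0, so Q = ΔU = nCᵥΔT with Cᵥ = 3R/2 = 12.47 J/(mol·K).
At constant V, T₂/T₁ = P₂/P₁ ⇒ ΔT = T₁(P₂/P₁ − 1) = 383·(363/329 − 1) = 39.58 K.
ΔU = (2.47)(12.47)(39.58) = 1219 J.

ΔU ≈ 1220 J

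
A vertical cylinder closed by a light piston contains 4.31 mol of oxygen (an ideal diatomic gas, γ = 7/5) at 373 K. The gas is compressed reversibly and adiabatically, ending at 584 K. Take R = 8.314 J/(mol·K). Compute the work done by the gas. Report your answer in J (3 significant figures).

Adiabatic ⇒ Q = 0, so W_by = −ΔU = nCᵥ(T₁ − T₂).
Cᵥ = 5R/2 = 20.79 J/(mol·K).
W = (4.31)(20.79)(373 − 584) = -18902 J.

W ≈ -18900 J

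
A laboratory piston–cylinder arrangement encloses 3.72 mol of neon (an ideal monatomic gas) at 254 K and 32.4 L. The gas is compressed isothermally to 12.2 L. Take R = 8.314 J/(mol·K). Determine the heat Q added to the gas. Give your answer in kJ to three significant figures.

Q ≈ -7.67 kJ

Isothermal ⇒ ΔU = 0, so Q = W = nRT ln(V₂/V₁).
Q = (3.72)(8.314)(254) ln(12.2/32.4) = 7856 × -0.9767 = -7673 J.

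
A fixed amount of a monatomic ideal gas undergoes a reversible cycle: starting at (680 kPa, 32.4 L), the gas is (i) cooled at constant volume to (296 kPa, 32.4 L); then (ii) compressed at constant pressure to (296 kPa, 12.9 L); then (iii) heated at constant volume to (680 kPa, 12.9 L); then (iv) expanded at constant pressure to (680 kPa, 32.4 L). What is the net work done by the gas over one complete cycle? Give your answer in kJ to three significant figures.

W_net ≈ 7.49 kJ

Constant-volume legs do no work.
W(ii) = (296)(12.9 − 32.4) = -5772 J; W(iv) = (680)(32.4 − 12.9) = 13260 J.
W_net = -5772 + 13260 = 7488 J (the clockwise enclosed area).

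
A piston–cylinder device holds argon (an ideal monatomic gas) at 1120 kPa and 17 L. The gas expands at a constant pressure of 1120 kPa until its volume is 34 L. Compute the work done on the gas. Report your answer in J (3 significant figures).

Isobaric: W = P ΔV.
W = (1120 kPa)(34 − 17 L) = (1120)(17) = 19040 J.
Work on gas = −W_by = -19040 J.

W ≈ -19000 J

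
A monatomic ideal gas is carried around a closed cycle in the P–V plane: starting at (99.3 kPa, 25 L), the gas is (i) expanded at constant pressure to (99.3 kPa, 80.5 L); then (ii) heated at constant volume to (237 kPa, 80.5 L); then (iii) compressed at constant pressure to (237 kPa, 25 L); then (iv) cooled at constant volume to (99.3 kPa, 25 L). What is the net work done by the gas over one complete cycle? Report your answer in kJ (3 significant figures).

W_net ≈ -7.64 kJ

Constant-volume legs do no work.
W(i) = (99.3)(80.5 − 25) = 5511 J; W(iii) = (237)(25 − 80.5) = -13154 J.
W_net = 5511 − 13154 = -7642 J (the counter-clockwise enclosed area).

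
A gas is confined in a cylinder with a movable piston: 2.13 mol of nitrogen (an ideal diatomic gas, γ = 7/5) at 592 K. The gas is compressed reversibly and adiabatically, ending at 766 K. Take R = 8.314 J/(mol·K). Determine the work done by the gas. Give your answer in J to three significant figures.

Adiabatic ⇒ Q = 0, so W_by = −ΔU = nCᵥ(T₁ − T₂).
Cᵥ = 5R/2 = 20.79 J/(mol·K).
W = (2.13)(20.79)(592 − 766) = -7703 J.

W ≈ -7700 J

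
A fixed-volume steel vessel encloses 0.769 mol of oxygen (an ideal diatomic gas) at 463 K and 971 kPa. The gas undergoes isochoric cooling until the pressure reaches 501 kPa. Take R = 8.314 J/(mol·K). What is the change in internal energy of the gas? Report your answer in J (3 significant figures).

ΔU ≈ -3580 J

Constant volume ⇒ W = 0, so Q = ΔU = nCᵥΔT with Cᵥ = 5R/2 = 20.79 J/(mol·K).
At constant V, T₂/T₁ = P₂/P₁ ⇒ ΔT = T₁(P₂/P₁ − 1) = 463·(501/971 − 1) = -224.1 K.
ΔU = (0.769)(20.79)(-224.1) = -3582 J.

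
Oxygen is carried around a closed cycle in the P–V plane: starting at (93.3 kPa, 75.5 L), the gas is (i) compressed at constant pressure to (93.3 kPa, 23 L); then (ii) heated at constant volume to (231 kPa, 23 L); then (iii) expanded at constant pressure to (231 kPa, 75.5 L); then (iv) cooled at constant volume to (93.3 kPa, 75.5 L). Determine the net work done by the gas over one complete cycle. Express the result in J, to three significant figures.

Constant-volume legs do no work.
W(i) = (93.3)(23 − 75.5) = -4898 J; W(iii) = (231)(75.5 − 23) = 12128 J.
W_net = -4898 + 12128 = 7229 J (the clockwise enclosed area).

W_net ≈ 7230 J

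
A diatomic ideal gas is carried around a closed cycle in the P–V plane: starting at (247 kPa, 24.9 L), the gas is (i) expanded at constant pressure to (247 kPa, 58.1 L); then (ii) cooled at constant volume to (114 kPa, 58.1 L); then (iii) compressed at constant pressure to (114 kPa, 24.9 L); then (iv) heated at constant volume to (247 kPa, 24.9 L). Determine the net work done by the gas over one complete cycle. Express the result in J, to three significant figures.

W_net ≈ 4420 J

Constant-volume legs do no work.
W(i) = (247)(58.1 − 24.9) = 8200 J; W(iii) = (114)(24.9 − 58.1) = -3785 J.
W_net = 8200 − 3785 = 4416 J (the clockwise enclosed area).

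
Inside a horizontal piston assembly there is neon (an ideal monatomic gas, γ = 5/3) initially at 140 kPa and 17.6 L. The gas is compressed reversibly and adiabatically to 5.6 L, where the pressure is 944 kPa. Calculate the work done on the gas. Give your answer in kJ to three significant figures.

W ≈ 4.23 kJ

Adiabatic: W = (P₁V₁ − P₂V₂)/(γ − 1) with γ = 5/3.
P₁V₁ = 2464 J, P₂V₂ = 5286 J.
W = (2464 − 5286) / 0.6667 = -4234 J.
Work on gas = −W_by = 4234 J.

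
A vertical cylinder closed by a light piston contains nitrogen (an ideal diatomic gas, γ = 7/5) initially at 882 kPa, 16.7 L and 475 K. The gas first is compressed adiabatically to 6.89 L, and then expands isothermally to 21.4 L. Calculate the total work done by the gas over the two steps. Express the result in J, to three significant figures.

Step 1 (adiabatic): W = (P₁V₁ − P₂V₂)/(γ−1) = (14729 − 20989)/0.4 = -15648 J.
After step 1: P = 3046 kPa, V = 6.89 L, T = 676.9 K.
Step 2 (isothermal): W = P₁V₁ ln(V₂/V₁) = (20989) ln(21.4/6.89) = 23787 J.
W_total = -15648 + 23787 = 8139 J.

W_total ≈ 8140 J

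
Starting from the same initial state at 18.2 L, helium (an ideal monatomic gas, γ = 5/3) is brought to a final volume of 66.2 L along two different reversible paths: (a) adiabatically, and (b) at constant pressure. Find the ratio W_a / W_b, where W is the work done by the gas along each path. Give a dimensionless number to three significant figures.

W_a / W_b ≈ 0.328

Path (a) adiabatic: W = P₁V₁(1 − (V₁/V₂)^(γ−1))/(γ−1) → W_a/(P₁V₁) = 0.8658.
Path (b) isobaric: W = P₁(V₂ − V₁) → W_b/(P₁V₁) = 2.637.
W_a / W_b = 0.8658 / 2.637 = 0.3283.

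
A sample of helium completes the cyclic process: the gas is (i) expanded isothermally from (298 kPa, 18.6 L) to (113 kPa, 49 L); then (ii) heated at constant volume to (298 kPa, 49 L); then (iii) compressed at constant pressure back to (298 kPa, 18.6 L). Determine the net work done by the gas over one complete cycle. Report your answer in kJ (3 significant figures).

Leg (i): W = PᵢVᵢ ln(V_f/Vᵢ) = (5543) ln(49/18.6) = 5369 J.
Leg (ii): W = 0.
Leg (iii): W = PΔV = (298)(18.6 − 49) = -9059 J.
W_net = 5369 − 9059 = -3690 J.

W_net ≈ -3.69 kJ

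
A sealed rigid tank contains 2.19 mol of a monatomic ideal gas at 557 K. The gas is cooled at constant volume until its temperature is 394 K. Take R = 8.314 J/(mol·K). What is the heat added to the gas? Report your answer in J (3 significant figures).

Constant volume ⇒ W = 0, so Q = ΔU = nCᵥΔT with Cᵥ = 3R/2 = 12.47 J/(mol·K).
ΔU = (2.19)(12.47)(394 − 557) = -4452 J.

Q ≈ -4450 J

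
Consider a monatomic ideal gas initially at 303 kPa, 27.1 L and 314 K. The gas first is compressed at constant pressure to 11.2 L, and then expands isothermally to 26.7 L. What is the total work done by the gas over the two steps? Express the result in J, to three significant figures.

W_total ≈ -1870 J

Step 1 (isobaric): W = PΔV = (303 kPa)(11.2 − 27.1 L) = -4818 J.
After step 1: P = 303 kPa, V = 11.2 L, T = 129.8 K.
Step 2 (isothermal): W = P₁V₁ ln(V₂/V₁) = (3394) ln(26.7/11.2) = 2948 J.
W_total = -4818 + 2948 = -1870 J.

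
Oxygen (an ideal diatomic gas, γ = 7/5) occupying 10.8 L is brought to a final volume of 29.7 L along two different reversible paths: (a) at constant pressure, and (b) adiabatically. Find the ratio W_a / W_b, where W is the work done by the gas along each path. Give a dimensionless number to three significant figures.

Path (a) isobaric: W = P₁(V₂ − V₁) → W_a/(P₁V₁) = 1.75.
Path (b) adiabatic: W = P₁V₁(1 − (V₁/V₂)^(γ−1))/(γ−1) → W_b/(P₁V₁) = 0.832.
W_a / W_b = 1.75 / 0.832 = 2.103.

W_a / W_b ≈ 2.10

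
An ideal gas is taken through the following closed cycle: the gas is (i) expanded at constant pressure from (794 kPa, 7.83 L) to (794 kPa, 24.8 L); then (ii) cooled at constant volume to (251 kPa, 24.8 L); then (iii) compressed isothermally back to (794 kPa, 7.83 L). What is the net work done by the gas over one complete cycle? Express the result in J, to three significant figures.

W_net ≈ 6300 J

Leg (i): W = PΔV = (794)(24.8 − 7.83) = 13474 J.
Leg (ii): W = 0.
Leg (iii): W = PᵢVᵢ ln(V_f/Vᵢ) = (6225) ln(7.83/24.8) = -7176 J.
W_net = 13474 − 7176 = 6298 J.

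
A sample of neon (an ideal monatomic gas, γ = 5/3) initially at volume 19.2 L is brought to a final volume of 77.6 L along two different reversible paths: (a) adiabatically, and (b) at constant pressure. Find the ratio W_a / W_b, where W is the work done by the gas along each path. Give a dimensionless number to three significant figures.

W_a / W_b ≈ 0.299

Path (a) adiabatic: W = P₁V₁(1 − (V₁/V₂)^(γ−1))/(γ−1) → W_a/(P₁V₁) = 0.9088.
Path (b) isobaric: W = P₁(V₂ − V₁) → W_b/(P₁V₁) = 3.042.
W_a / W_b = 0.9088 / 3.042 = 0.2988.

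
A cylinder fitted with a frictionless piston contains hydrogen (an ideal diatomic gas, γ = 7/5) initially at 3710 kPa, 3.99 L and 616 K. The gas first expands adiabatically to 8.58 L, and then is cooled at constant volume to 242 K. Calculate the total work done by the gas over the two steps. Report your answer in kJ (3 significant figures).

Step 1 (adiabatic): W = (P₁V₁ − P₂V₂)/(γ−1) = (14803 − 10898)/0.4 = 9763 J.
Step 2 (isochoric): W = 0 (constant volume).
W_total = 9763 + 0 = 9763 J.

W_total ≈ 9.76 kJ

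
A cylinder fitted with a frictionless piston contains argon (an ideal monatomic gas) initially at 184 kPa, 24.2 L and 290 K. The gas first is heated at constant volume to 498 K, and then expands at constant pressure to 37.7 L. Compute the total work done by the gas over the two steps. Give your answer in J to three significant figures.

Step 1 (isochoric): W = 0 (constant volume).
After step 1: P = 316 kPa (V unchanged).
Step 2 (isobaric): W = PΔV = (316 kPa)(37.7 − 24.2 L) = 4266 J.
W_total = 0 + 4266 = 4266 J.

W_total ≈ 4270 J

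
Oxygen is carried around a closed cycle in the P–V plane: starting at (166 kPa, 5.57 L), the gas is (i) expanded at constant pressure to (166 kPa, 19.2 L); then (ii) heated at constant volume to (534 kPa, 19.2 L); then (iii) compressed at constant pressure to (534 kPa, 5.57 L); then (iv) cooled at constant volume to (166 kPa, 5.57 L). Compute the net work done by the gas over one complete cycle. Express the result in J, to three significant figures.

Constant-volume legs do no work.
W(i) = (166)(19.2 − 5.57) = 2263 J; W(iii) = (534)(5.57 − 19.2) = -7278 J.
W_net = 2263 − 7278 = -5016 J (the counter-clockwise enclosed area).

W_net ≈ -5020 J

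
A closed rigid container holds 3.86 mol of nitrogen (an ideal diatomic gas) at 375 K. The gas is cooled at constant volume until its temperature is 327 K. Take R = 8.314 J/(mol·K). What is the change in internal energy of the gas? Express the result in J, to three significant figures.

Constant volume ⇒ W = 0, so Q = ΔU = nCᵥΔT with Cᵥ = 5R/2 = 20.79 J/(mol·K).
ΔU = (3.86)(20.79)(327 − 375) = -3851 J.

ΔU ≈ -3850 J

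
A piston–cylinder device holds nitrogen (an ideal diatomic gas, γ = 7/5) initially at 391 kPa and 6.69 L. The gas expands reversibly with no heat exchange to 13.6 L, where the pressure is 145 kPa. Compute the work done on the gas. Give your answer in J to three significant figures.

W ≈ -1610 J

Adiabatic: W = (P₁V₁ − P₂V₂)/(γ − 1) with γ = 7/5.
P₁V₁ = 2616 J, P₂V₂ = 1972 J.
W = (2616 − 1972) / 0.4 = 1609 J.
Work on gas = −W_by = -1609 J.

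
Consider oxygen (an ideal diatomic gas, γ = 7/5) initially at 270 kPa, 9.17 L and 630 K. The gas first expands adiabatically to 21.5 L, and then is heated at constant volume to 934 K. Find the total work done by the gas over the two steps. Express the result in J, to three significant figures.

Step 1 (adiabatic): W = (P₁V₁ − P₂V₂)/(γ−1) = (2476 − 1761)/0.4 = 1788 J.
Step 2 (isochoric): W = 0 (constant volume).
W_total = 1788 + 0 = 1788 J.

W_total ≈ 1790 J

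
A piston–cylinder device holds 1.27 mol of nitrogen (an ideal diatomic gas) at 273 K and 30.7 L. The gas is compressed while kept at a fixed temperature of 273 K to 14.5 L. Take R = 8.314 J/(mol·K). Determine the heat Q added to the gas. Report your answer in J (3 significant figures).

Q ≈ -2160 J

Isothermal ⇒ ΔU = 0, so Q = W = nRT ln(V₂/V₁).
Q = (1.27)(8.314)(273) ln(14.5/30.7) = 2883 × -0.7501 = -2162 J.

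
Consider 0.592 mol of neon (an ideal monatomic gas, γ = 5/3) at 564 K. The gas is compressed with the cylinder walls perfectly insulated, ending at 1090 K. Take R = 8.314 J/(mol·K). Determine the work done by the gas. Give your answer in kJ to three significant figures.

W ≈ -3.88 kJ

Adiabatic ⇒ Q = 0, so W_by = −ΔU = nCᵥ(T₁ − T₂).
Cᵥ = 3R/2 = 12.47 J/(mol·K).
W = (0.592)(12.47)(564 − 1090) = -3883 J.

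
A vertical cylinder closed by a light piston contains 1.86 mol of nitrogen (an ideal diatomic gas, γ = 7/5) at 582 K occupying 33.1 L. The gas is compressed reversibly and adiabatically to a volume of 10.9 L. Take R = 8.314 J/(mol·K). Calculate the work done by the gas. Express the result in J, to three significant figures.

W ≈ -12600 J

Adiabatic: TV^(γ−1) = const with γ = 7/5.
T₂ = T₁ (V₁/V₂)^(γ−1) = 582 × (33.1/10.9)^0.4 = 582 × 1.559 = 907.6 K.
W_by = nCᵥ(T₁ − T₂) = (1.86)(20.79)(582 − 907.6) = -12587 J.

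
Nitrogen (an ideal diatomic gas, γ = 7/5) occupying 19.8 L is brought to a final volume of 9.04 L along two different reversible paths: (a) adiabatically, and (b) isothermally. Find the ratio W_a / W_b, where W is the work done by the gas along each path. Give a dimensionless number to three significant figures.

Path (a) adiabatic: W = P₁V₁(1 − (V₁/V₂)^(γ−1))/(γ−1) → W_a/(P₁V₁) = -0.9209.
Path (b) isothermal: W = P₁V₁ ln(V₂/V₁) → W_b/(P₁V₁) = -0.784.
W_a / W_b = -0.9209 / -0.784 = 1.175.

W_a / W_b ≈ 1.17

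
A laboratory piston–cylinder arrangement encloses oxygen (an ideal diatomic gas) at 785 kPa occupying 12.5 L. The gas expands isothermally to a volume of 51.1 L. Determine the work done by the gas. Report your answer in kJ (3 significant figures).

Isothermal: W = nRT ln(V₂/V₁) = P₁V₁ ln(V₂/V₁).
P₁V₁ = (785 kPa)(12.5 L) = 9812 J.
W = 9812 × ln(51.1/12.5) = 9812 × 1.408
W_by_gas = 13817 J.

W ≈ 13.8 kJ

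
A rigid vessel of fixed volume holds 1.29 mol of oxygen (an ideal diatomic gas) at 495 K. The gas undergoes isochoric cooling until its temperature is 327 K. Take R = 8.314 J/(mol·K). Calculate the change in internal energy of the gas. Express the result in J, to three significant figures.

ΔU ≈ -4500 J

Constant volume ⇒ W = 0, so Q = ΔU = nCᵥΔT with Cᵥ = 5R/2 = 20.79 J/(mol·K).
ΔU = (1.29)(20.79)(327 − 495) = -4505 J.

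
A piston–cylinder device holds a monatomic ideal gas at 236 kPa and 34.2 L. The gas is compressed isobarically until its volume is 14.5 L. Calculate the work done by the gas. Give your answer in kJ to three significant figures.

Isobaric: W = P ΔV.
W = (236 kPa)(14.5 − 34.2 L) = (236)(-19.7) = -4649 J.

W ≈ -4.65 kJ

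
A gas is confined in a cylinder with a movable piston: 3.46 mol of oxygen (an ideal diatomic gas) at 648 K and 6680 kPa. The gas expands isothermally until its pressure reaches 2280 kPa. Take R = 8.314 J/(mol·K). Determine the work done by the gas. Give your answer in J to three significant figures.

W ≈ 20000 J

Isothermal process: W = nRT ln(V₂/V₁) = nRT ln(P₁/P₂).
W = (3.46)(8.314)(648) × ln(6680/2280)
  = 18641 × ln(2.93) = 18641 × 1.075
W_by_gas = 20038 J.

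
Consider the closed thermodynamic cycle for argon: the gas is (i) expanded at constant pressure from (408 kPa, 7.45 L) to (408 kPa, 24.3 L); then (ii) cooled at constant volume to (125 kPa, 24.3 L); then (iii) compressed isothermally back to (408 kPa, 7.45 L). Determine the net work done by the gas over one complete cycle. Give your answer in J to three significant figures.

Leg (i): W = PΔV = (408)(24.3 − 7.45) = 6875 J.
Leg (ii): W = 0.
Leg (iii): W = PᵢVᵢ ln(V_f/Vᵢ) = (3038) ln(7.45/24.3) = -3591 J.
W_net = 6875 − 3591 = 3284 J.

W_net ≈ 3280 J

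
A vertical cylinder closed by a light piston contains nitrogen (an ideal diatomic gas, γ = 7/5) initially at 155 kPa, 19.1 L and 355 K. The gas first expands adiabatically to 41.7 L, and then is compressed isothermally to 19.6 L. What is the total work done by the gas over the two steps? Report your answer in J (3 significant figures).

W_total ≈ 350 J

Step 1 (adiabatic): W = (P₁V₁ − P₂V₂)/(γ−1) = (2960 − 2166)/0.4 = 1985 J.
After step 1: P = 51.95 kPa, V = 41.7 L, T = 259.8 K.
Step 2 (isothermal): W = P₁V₁ ln(V₂/V₁) = (2166) ln(19.6/41.7) = -1636 J.
W_total = 1985 − 1636 = 349.9 J.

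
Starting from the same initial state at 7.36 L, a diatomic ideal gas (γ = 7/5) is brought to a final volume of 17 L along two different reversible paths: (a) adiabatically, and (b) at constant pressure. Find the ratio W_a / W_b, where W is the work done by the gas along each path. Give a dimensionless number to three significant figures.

Path (a) adiabatic: W = P₁V₁(1 − (V₁/V₂)^(γ−1))/(γ−1) → W_a/(P₁V₁) = 0.7114.
Path (b) isobaric: W = P₁(V₂ − V₁) → W_b/(P₁V₁) = 1.31.
W_a / W_b = 0.7114 / 1.31 = 0.5431.

W_a / W_b ≈ 0.543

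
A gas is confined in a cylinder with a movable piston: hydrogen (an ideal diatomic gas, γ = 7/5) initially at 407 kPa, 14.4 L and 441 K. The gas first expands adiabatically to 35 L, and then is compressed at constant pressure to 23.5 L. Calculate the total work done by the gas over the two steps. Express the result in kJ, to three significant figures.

Step 1 (adiabatic): W = (P₁V₁ − P₂V₂)/(γ−1) = (5861 − 4108)/0.4 = 4381 J.
After step 1: P = 117.4 kPa, V = 35 L, T = 309.1 K.
Step 2 (isobaric): W = PΔV = (117.4 kPa)(23.5 − 35 L) = -1350 J.
W_total = 4381 − 1350 = 3031 J.

W_total ≈ 3.03 kJ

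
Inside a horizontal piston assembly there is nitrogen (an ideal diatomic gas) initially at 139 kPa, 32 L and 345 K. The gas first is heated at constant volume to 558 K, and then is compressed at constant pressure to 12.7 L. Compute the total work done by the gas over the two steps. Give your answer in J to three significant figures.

Step 1 (isochoric): W = 0 (constant volume).
After step 1: P = 224.8 kPa (V unchanged).
Step 2 (isobaric): W = PΔV = (224.8 kPa)(12.7 − 32 L) = -4339 J.
W_total = 0 − 4339 = -4339 J.

W_total ≈ -4340 J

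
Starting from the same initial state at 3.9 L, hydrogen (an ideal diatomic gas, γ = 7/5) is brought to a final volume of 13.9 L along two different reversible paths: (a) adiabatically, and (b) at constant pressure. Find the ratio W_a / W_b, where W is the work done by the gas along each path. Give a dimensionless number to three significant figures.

Path (a) adiabatic: W = P₁V₁(1 − (V₁/V₂)^(γ−1))/(γ−1) → W_a/(P₁V₁) = 0.9963.
Path (b) isobaric: W = P₁(V₂ − V₁) → W_b/(P₁V₁) = 2.564.
W_a / W_b = 0.9963 / 2.564 = 0.3886.

W_a / W_b ≈ 0.389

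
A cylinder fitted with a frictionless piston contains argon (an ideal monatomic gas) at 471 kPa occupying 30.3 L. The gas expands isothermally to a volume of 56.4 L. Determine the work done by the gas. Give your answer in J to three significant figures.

Isothermal: W = nRT ln(V₂/V₁) = P₁V₁ ln(V₂/V₁).
P₁V₁ = (471 kPa)(30.3 L) = 14271 J.
W = 14271 × ln(56.4/30.3) = 14271 × 0.6213
W_by_gas = 8867 J.

W ≈ 8870 J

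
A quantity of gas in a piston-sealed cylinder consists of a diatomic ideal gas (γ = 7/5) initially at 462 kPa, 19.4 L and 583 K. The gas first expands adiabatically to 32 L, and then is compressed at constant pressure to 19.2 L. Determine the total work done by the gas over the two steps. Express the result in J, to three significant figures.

Step 1 (adiabatic): W = (P₁V₁ − P₂V₂)/(γ−1) = (8963 − 7337)/0.4 = 4065 J.
After step 1: P = 229.3 kPa, V = 32 L, T = 477.2 K.
Step 2 (isobaric): W = PΔV = (229.3 kPa)(19.2 − 32 L) = -2935 J.
W_total = 4065 − 2935 = 1130 J.

W_total ≈ 1130 J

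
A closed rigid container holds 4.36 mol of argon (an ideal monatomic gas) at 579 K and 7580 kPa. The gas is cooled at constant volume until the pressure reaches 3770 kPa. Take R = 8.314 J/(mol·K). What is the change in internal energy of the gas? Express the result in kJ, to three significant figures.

Constant volume ⇒ W = 0, so Q = ΔU = nCᵥΔT with Cᵥ = 3R/2 = 12.47 J/(mol·K).
At constant V, T₂/T₁ = P₂/P₁ ⇒ ΔT = T₁(P₂/P₁ − 1) = 579·(3770/7580 − 1) = -291 K.
ΔU = (4.36)(12.47)(-291) = -15824 J.

ΔU ≈ -15.8 kJ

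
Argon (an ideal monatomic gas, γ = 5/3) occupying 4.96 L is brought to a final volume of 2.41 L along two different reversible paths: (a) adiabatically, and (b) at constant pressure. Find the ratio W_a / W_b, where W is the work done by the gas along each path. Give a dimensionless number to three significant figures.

Path (a) adiabatic: W = P₁V₁(1 − (V₁/V₂)^(γ−1))/(γ−1) → W_a/(P₁V₁) = -0.927.
Path (b) isobaric: W = P₁(V₂ − V₁) → W_b/(P₁V₁) = -0.5141.
W_a / W_b = -0.927 / -0.5141 = 1.803.

W_a / W_b ≈ 1.80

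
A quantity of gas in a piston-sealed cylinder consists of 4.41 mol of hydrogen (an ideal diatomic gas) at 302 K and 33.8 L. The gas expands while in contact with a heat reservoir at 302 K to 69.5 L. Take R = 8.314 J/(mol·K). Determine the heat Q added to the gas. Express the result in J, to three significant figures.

Isothermal ⇒ ΔU = 0, so Q = W = nRT ln(V₂/V₁).
Q = (4.41)(8.314)(302) ln(69.5/33.8) = 11073 × 0.7209 = 7982 J.

Q ≈ 7980 J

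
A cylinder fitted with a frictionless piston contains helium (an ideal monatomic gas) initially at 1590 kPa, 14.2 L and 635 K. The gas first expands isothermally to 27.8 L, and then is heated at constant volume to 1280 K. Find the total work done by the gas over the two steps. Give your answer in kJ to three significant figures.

W_total ≈ 15.2 kJ

Step 1 (isothermal): W = P₁V₁ ln(V₂/V₁) = (22578) ln(27.8/14.2) = 15168 J.
Step 2 (isochoric): W = 0 (constant volume).
W_total = 15168 + 0 = 15168 J.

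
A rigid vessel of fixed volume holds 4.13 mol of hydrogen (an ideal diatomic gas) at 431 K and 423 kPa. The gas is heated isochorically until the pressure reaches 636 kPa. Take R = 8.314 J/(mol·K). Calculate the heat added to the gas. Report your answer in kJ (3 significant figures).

Q ≈ 18.6 kJ

Constant volume ⇒ W = 0, so Q = ΔU = nCᵥΔT with Cᵥ = 5R/2 = 20.79 J/(mol·K).
At constant V, T₂/T₁ = P₂/P₁ ⇒ ΔT = T₁(P₂/P₁ − 1) = 431·(636/423 − 1) = 217 K.
ΔU = (4.13)(20.79)(217) = 18630 J.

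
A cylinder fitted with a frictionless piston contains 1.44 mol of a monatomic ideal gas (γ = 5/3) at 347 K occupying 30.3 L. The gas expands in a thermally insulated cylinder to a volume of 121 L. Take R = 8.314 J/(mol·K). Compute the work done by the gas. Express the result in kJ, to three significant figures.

W ≈ 3.76 kJ

Adiabatic: TV^(γ−1) = const with γ = 5/3.
T₂ = T₁ (V₁/V₂)^(γ−1) = 347 × (30.3/121)^0.667 = 347 × 0.3973 = 137.9 K.
W_by = nCᵥ(T₁ − T₂) = (1.44)(12.47)(347 − 137.9) = 3756 J.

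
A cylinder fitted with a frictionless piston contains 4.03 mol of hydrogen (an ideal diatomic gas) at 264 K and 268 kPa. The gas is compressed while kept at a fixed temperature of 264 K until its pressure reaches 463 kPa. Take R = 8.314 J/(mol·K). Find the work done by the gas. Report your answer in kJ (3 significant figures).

W ≈ -4.84 kJ

Isothermal process: W = nRT ln(V₂/V₁) = nRT ln(P₁/P₂).
W = (4.03)(8.314)(264) × ln(268/463)
  = 8845 × ln(0.5788) = 8845 × -0.5467
W_by_gas = -4836 J.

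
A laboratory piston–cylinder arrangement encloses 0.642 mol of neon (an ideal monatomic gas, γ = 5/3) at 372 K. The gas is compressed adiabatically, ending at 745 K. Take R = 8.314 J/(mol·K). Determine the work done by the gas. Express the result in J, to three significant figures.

Adiabatic ⇒ Q = 0, so W_by = −ΔU = nCᵥ(T₁ − T₂).
Cᵥ = 3R/2 = 12.47 J/(mol·K).
W = (0.642)(12.47)(372 − 745) = -2986 J.

W ≈ -2990 J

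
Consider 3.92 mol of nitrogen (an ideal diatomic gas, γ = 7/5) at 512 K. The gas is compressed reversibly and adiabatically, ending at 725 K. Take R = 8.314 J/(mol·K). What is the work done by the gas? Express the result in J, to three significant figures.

Adiabatic ⇒ Q = 0, so W_by = −ΔU = nCᵥ(T₁ − T₂).
Cᵥ = 5R/2 = 20.79 J/(mol·K).
W = (3.92)(20.79)(512 − 725) = -17355 J.

W ≈ -17400 J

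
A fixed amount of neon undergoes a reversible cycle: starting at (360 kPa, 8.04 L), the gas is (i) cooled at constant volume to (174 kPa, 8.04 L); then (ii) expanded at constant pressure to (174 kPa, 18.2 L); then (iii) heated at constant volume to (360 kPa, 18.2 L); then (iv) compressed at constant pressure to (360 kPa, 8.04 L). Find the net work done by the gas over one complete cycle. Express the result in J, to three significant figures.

Constant-volume legs do no work.
W(ii) = (174)(18.2 − 8.04) = 1768 J; W(iv) = (360)(8.04 − 18.2) = -3658 J.
W_net = 1768 − 3658 = -1890 J (the counter-clockwise enclosed area).

W_net ≈ -1890 J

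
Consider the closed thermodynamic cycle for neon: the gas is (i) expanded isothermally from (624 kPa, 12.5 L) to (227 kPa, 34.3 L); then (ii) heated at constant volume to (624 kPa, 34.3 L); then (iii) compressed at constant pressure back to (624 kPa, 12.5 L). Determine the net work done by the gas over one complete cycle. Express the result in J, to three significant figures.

Leg (i): W = PᵢVᵢ ln(V_f/Vᵢ) = (7800) ln(34.3/12.5) = 7873 J.
Leg (ii): W = 0.
Leg (iii): W = PΔV = (624)(12.5 − 34.3) = -13603 J.
W_net = 7873 − 13603 = -5730 J.

W_net ≈ -5730 J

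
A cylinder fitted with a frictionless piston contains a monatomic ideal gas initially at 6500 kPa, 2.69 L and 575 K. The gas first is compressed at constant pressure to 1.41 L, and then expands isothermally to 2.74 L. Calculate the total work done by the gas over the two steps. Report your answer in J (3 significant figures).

W_total ≈ -2230 J

Step 1 (isobaric): W = PΔV = (6500 kPa)(1.41 − 2.69 L) = -8320 J.
After step 1: P = 6500 kPa, V = 1.41 L, T = 301.4 K.
Step 2 (isothermal): W = P₁V₁ ln(V₂/V₁) = (9165) ln(2.74/1.41) = 6089 J.
W_total = -8320 + 6089 = -2231 J.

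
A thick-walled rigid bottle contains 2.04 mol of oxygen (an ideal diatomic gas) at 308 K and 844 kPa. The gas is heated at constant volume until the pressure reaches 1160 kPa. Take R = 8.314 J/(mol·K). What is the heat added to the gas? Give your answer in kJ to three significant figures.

Q ≈ 4.89 kJ

Constant volume ⇒ W = 0, so Q = ΔU = nCᵥΔT with Cᵥ = 5R/2 = 20.79 J/(mol·K).
At constant V, T₂/T₁ = P₂/P₁ ⇒ ΔT = T₁(P₂/P₁ − 1) = 308·(1160/844 − 1) = 115.3 K.
ΔU = (2.04)(20.79)(115.3) = 4890 J.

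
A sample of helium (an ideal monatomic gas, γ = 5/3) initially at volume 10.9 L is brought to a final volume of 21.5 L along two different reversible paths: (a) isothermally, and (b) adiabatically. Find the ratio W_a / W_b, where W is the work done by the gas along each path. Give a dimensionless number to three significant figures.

W_a / W_b ≈ 1.24

Path (a) isothermal: W = P₁V₁ ln(V₂/V₁) → W_a/(P₁V₁) = 0.6793.
Path (b) adiabatic: W = P₁V₁(1 − (V₁/V₂)^(γ−1))/(γ−1) → W_b/(P₁V₁) = 0.5463.
W_a / W_b = 0.6793 / 0.5463 = 1.243.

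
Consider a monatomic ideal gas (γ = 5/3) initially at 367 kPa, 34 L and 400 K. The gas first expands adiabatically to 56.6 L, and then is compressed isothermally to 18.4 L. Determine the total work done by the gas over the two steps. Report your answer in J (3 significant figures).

Step 1 (adiabatic): W = (P₁V₁ − P₂V₂)/(γ−1) = (12478 − 8884)/0.667 = 5392 J.
After step 1: P = 157 kPa, V = 56.6 L, T = 284.8 K.
Step 2 (isothermal): W = P₁V₁ ln(V₂/V₁) = (8884) ln(18.4/56.6) = -9982 J.
W_total = 5392 − 9982 = -4590 J.

W_total ≈ -4590 J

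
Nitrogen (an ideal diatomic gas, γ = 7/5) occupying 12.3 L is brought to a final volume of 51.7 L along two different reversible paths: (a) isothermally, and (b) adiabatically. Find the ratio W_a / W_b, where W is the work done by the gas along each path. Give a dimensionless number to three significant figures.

Path (a) isothermal: W = P₁V₁ ln(V₂/V₁) → W_a/(P₁V₁) = 1.436.
Path (b) adiabatic: W = P₁V₁(1 − (V₁/V₂)^(γ−1))/(γ−1) → W_b/(P₁V₁) = 1.092.
W_a / W_b = 1.436 / 1.092 = 1.315.

W_a / W_b ≈ 1.31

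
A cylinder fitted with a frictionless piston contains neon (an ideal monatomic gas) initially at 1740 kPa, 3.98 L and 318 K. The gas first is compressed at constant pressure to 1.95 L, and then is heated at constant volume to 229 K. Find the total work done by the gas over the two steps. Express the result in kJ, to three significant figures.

W_total ≈ -3.53 kJ

Step 1 (isobaric): W = PΔV = (1740 kPa)(1.95 − 3.98 L) = -3532 J.
Step 2 (isochoric): W = 0 (constant volume).
W_total = -3532 + 0 = -3532 J.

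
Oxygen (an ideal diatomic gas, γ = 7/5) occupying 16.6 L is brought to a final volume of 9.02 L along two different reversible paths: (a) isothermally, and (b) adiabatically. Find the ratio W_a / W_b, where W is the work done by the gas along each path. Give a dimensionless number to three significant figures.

Path (a) isothermal: W = P₁V₁ ln(V₂/V₁) → W_a/(P₁V₁) = -0.61.
Path (b) adiabatic: W = P₁V₁(1 − (V₁/V₂)^(γ−1))/(γ−1) → W_b/(P₁V₁) = -0.6908.
W_a / W_b = -0.61 / -0.6908 = 0.883.

W_a / W_b ≈ 0.883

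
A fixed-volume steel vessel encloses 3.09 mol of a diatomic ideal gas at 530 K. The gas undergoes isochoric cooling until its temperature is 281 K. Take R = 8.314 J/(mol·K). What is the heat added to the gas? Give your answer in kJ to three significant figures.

Q ≈ -16.0 kJ

Constant volume ⇒ W = 0, so Q = ΔU = nCᵥΔT with Cᵥ = 5R/2 = 20.79 J/(mol·K).
ΔU = (3.09)(20.79)(281 − 530) = -15992 J.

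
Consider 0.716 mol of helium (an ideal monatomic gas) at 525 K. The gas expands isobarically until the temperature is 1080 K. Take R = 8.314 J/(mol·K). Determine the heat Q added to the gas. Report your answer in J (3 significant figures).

Isobaric: W = nRΔT = (0.716)(8.314)(555) = 3304 J.
ΔU = nCᵥΔT with Cᵥ = 3R/2: ΔU = (0.716)(12.47)(555) = 4956 J.
Q = ΔU + W = 4956 + 3304 = 8260 J.

Q ≈ 8260 J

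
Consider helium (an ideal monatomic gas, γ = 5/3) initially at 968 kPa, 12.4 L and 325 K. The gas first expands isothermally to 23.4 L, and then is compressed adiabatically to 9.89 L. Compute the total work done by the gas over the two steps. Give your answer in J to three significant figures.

W_total ≈ -6340 J

Step 1 (isothermal): W = P₁V₁ ln(V₂/V₁) = (12003) ln(23.4/12.4) = 7623 J.
After step 1: P = 513 kPa, V = 23.4 L, T = 325 K.
Step 2 (adiabatic): W = (P₁V₁ − P₂V₂)/(γ−1) = (12003 − 21313)/0.667 = -13965 J.
W_total = 7623 − 13965 = -6342 J.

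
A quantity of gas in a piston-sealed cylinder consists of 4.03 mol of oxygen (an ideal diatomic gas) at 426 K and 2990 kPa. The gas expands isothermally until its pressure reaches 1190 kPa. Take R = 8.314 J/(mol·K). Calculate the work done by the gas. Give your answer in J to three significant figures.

W ≈ 13200 J

Isothermal process: W = nRT ln(V₂/V₁) = nRT ln(P₁/P₂).
W = (4.03)(8.314)(426) × ln(2990/1190)
  = 14273 × ln(2.513) = 14273 × 0.9213
W_by_gas = 13150 J.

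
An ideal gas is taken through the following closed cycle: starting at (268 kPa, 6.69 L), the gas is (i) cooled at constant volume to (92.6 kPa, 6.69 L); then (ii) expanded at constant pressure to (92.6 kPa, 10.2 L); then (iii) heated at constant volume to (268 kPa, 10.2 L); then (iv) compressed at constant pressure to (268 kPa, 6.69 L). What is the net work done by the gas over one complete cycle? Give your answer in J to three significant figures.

W_net ≈ -616 J

Constant-volume legs do no work.
W(ii) = (92.6)(10.2 − 6.69) = 325 J; W(iv) = (268)(6.69 − 10.2) = -940.7 J.
W_net = 325 − 940.7 = -615.7 J (the counter-clockwise enclosed area).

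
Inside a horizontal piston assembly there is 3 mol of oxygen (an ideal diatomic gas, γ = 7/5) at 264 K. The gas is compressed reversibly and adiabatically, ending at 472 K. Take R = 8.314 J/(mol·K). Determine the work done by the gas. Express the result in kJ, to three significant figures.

W ≈ -13.0 kJ

Adiabatic ⇒ Q = 0, so W_by = −ΔU = nCᵥ(T₁ − T₂).
Cᵥ = 5R/2 = 20.79 J/(mol·K).
W = (3)(20.79)(264 − 472) = -12970 J.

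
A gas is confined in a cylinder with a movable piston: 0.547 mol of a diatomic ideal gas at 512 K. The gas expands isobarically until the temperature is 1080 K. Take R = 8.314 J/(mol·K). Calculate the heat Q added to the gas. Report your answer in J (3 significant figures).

Isobaric: W = nRΔT = (0.547)(8.314)(568) = 2583 J.
ΔU = nCᵥΔT with Cᵥ = 5R/2: ΔU = (0.547)(20.79)(568) = 6458 J.
Q = ΔU + W = 6458 + 2583 = 9041 J.

Q ≈ 9040 J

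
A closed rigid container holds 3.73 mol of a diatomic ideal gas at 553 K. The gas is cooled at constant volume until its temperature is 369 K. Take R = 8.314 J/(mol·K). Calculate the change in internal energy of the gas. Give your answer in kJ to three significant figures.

ΔU ≈ -14.3 kJ

Constant volume ⇒ W = 0, so Q = ΔU = nCᵥΔT with Cᵥ = 5R/2 = 20.79 J/(mol·K).
ΔU = (3.73)(20.79)(369 − 553) = -14265 J.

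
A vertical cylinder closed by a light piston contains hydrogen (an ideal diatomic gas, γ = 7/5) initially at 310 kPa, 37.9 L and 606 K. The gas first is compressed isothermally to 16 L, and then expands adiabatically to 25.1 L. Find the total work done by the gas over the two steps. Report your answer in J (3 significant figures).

Step 1 (isothermal): W = P₁V₁ ln(V₂/V₁) = (11749) ln(16/37.9) = -10132 J.
After step 1: P = 734.3 kPa, V = 16 L, T = 606 K.
Step 2 (adiabatic): W = (P₁V₁ − P₂V₂)/(γ−1) = (11749 − 9812)/0.4 = 4841 J.
W_total = -10132 + 4841 = -5291 J.

W_total ≈ -5290 J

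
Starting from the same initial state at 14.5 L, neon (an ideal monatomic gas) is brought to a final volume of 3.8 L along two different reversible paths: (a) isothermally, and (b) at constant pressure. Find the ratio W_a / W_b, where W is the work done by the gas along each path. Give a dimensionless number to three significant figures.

Path (a) isothermal: W = P₁V₁ ln(V₂/V₁) → W_a/(P₁V₁) = -1.339.
Path (b) isobaric: W = P₁(V₂ − V₁) → W_b/(P₁V₁) = -0.7379.
W_a / W_b = -1.339 / -0.7379 = 1.815.

W_a / W_b ≈ 1.81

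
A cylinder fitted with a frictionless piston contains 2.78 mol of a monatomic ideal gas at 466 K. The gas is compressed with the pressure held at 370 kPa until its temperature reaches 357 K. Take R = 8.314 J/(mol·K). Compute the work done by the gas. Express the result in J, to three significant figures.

W ≈ -2520 J

Isobaric: W = P ΔV = nR ΔT.
W = (2.78)(8.314)(357 − 466) = -2519 J.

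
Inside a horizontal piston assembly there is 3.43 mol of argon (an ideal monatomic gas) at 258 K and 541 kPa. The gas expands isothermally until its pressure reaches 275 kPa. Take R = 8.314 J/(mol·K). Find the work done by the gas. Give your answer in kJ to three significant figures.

W ≈ 4.98 kJ

Isothermal process: W = nRT ln(V₂/V₁) = nRT ln(P₁/P₂).
W = (3.43)(8.314)(258) × ln(541/275)
  = 7357 × ln(1.967) = 7357 × 0.6766
W_by_gas = 4978 J.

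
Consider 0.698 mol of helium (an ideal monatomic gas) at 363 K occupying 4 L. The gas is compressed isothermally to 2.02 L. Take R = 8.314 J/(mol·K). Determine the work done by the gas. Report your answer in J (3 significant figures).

Isothermal: W = nRT ln(V₂/V₁).
W = (0.698)(8.314)(363) × ln(2.02/4)
  = 2107 × -0.6832
W_by_gas = -1439 J.

W ≈ -1440 J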